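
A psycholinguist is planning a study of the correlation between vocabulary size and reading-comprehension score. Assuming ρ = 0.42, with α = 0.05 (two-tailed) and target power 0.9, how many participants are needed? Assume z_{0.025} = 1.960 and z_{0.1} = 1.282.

n = 56

Fisher's z: C = ½·ln((1+r)/(1−r)) = ½·ln(2.4483) = 0.4477.
n = ((z_{α/2} + z_β)/C)² + 3.
(1.960 + 1.282) / 0.4477 = 3.242 / 0.4477 = 7.241.
n = 7.241² + 3 = 52.44 + 3 = 55.4.
Round up.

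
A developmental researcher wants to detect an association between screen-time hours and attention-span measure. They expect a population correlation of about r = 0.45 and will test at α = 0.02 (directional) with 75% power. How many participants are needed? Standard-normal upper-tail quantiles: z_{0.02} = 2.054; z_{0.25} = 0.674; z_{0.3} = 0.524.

n = 35

Fisher's z: C = ½·ln((1+r)/(1−r)) = ½·ln(2.6364) = 0.4847.
n = ((z_{α} + z_β)/C)² + 3.
(2.054 + 0.674) / 0.4847 = 2.728 / 0.4847 = 5.628.
n = 5.628² + 3 = 31.68 + 3 = 34.7.
Round up.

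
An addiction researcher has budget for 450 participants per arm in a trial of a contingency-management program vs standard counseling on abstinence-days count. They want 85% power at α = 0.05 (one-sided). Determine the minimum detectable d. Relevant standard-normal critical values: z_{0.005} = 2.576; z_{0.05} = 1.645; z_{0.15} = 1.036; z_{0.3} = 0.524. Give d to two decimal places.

d_min ≈ 0.18

For two independent groups of n = 450 each: d_min = (z_{α} + z_β)·√(2/n).
z-sum = 1.645 + 1.036 = 2.681.
d_min = 2.681 × √(2/450) = 2.681 × 0.0667 = 0.179.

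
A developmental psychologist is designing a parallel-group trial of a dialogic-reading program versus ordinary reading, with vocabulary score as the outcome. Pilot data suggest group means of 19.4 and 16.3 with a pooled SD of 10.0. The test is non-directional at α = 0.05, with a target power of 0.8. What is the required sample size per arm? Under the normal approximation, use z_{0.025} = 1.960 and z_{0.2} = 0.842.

n = 164 per group

Cohen's d = |M₁ − M₂| / SD_pooled = |19.4 − 16.3| / 10.0 = 3.1 / 10.0 = 0.310.
For two independent groups with equal n: n = 2·((z_{α/2} + z_β) / d)².
z_{α/2} + z_β = 1.960 + 0.842 = 2.802.
n = 2 × (2.802 / 0.310)² = 2 × 9.039² = 2 × 81.70 = 163.4.
Round up to the next whole participant.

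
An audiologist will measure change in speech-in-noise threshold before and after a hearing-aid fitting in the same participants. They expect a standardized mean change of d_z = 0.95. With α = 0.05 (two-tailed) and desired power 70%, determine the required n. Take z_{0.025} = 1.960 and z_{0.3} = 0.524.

n = 7 pairs

For a paired (one-sample on differences) test: n = ((z_{α/2} + z_β) / d)².
z_{α/2} + z_β = 1.960 + 0.524 = 2.484.
n = (2.484 / 0.95)² = 2.615² = 6.84.
Round up.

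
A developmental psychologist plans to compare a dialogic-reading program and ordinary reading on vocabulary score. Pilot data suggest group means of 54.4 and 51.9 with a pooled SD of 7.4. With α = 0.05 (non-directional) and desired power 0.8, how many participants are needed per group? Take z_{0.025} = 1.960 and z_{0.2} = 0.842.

Cohen's d = |M₁ − M₂| / SD_pooled = |54.4 − 51.9| / 7.4 = 2.5 / 7.4 = 0.338.
For two independent groups with equal n: n = 2·((z_{α/2} + z_β) / d)².
z_{α/2} + z_β = 1.960 + 0.842 = 2.802.
n = 2 × (2.802 / 0.338)² = 2 × 8.290² = 2 × 68.72 = 137.4.
Round up to the next whole participant.

n = 138 per group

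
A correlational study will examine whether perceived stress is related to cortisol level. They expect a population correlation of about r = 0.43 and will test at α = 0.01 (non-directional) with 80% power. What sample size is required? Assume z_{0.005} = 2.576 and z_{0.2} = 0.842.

Fisher's z: C = ½·ln((1+r)/(1−r)) = ½·ln(2.5088) = 0.4599.
n = ((z_{α/2} + z_β)/C)² + 3.
(2.576 + 0.842) / 0.4599 = 3.418 / 0.4599 = 7.432.
n = 7.432² + 3 = 55.24 + 3 = 58.2.
Round up.

n = 59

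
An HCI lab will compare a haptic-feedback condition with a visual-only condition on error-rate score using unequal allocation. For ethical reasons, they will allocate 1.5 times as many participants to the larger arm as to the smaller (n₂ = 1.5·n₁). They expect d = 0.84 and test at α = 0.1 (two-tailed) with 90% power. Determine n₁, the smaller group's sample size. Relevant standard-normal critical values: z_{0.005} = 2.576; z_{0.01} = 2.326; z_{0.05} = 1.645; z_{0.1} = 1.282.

n₁ = 21

With allocation ratio k = n₂/n₁ = 1.5, Var(x̄₁−x̄₂) = σ²(1/n₁ + 1/(k·n₁)) = σ²·(k+1)/(k·n₁).
So n₁ = (1 + 1/k)·((z_{α/2} + z_β)/d)² = 1.667 × (2.927/0.84)².
n₁ = 1.667 × 12.14 = 20.2.
Round up: n₁ = 21, giving n₂ = ⌈1.5 × 21⌉ = ⌈31.5⌉ = 32.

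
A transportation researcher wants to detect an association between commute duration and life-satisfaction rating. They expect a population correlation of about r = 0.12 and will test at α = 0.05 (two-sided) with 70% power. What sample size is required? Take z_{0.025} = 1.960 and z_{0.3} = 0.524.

n = 428

Fisher's z: C = ½·ln((1+r)/(1−r)) = ½·ln(1.2727) = 0.1206.
n = ((z_{α/2} + z_β)/C)² + 3.
(1.960 + 0.524) / 0.1206 = 2.484 / 0.1206 = 20.597.
n = 20.597² + 3 = 424.24 + 3 = 427.2.
Round up.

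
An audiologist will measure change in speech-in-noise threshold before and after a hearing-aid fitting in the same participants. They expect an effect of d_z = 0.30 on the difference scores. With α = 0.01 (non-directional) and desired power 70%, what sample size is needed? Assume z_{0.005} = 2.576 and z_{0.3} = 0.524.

n = 107 pairs

For a paired (one-sample on differences) test: n = ((z_{α/2} + z_β) / d)².
z_{α/2} + z_β = 2.576 + 0.524 = 3.100.
n = (3.100 / 0.30)² = 10.333² = 106.78.
Round up.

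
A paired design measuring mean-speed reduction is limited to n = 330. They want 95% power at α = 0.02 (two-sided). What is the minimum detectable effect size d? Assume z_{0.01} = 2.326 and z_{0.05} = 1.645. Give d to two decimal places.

d_min ≈ 0.22

For a single sample (or paired design) of n = 330: d_min = (z_{α/2} + z_β)/√n.
z-sum = 2.326 + 1.645 = 3.971.
d_min = 3.971 / √330 = 3.971 / 18.166 = 0.219.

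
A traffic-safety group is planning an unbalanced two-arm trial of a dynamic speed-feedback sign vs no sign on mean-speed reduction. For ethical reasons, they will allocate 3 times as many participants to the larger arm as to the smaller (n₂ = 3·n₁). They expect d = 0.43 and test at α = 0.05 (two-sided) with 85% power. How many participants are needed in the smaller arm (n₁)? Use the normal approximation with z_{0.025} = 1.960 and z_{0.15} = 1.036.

n₁ = 65

With allocation ratio k = n₂/n₁ = 3, Var(x̄₁−x̄₂) = σ²(1/n₁ + 1/(k·n₁)) = σ²·(k+1)/(k·n₁).
So n₁ = (1 + 1/k)·((z_{α/2} + z_β)/d)² = 1.333 × (2.996/0.43)².
n₁ = 1.333 × 48.55 = 64.7.
Round up: n₁ = 65, giving n₂ = 3 × 65 = 195.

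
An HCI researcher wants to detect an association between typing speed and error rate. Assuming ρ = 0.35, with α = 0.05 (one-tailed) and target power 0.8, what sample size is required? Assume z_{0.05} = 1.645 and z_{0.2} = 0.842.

n = 50

Fisher's z: C = ½·ln((1+r)/(1−r)) = ½·ln(2.0769) = 0.3654.
n = ((z_{α} + z_β)/C)² + 3.
(1.645 + 0.842) / 0.3654 = 2.487 / 0.3654 = 6.806.
n = 6.806² + 3 = 46.32 + 3 = 49.3.
Round up.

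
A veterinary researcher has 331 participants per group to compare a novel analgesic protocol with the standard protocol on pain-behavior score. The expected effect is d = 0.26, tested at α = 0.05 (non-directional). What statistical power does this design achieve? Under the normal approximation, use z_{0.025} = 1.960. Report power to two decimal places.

power ≈ 0.92

For two equal groups, power = Φ(d·√(n/2) − z_{α/2}).
d·√(n/2) = 0.26 × √(331/2) = 0.26 × 12.865 = 3.345.
z_β = 3.345 − 1.960 = 1.385.
Power = Φ(1.385) = 0.917.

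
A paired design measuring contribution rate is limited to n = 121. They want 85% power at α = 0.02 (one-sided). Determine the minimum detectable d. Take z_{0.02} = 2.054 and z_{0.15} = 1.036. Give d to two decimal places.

d_min ≈ 0.28

For a single sample (or paired design) of n = 121: d_min = (z_{α} + z_β)/√n.
z-sum = 2.054 + 1.036 = 3.090.
d_min = 3.090 / √121 = 3.090 / 11.000 = 0.281.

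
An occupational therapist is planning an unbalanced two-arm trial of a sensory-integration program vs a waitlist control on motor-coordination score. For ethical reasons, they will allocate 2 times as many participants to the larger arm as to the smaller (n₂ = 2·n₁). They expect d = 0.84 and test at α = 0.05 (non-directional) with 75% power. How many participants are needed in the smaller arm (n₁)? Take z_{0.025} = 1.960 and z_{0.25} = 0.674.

With allocation ratio k = n₂/n₁ = 2, Var(x̄₁−x̄₂) = σ²(1/n₁ + 1/(k·n₁)) = σ²·(k+1)/(k·n₁).
So n₁ = (1 + 1/k)·((z_{α/2} + z_β)/d)² = 1.500 × (2.634/0.84)².
n₁ = 1.500 × 9.83 = 14.7.
Round up: n₁ = 15, giving n₂ = 2 × 15 = 30.

n₁ = 15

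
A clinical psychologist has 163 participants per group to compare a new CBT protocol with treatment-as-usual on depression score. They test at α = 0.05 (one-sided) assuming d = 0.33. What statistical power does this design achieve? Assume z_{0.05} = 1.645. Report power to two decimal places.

power ≈ 0.91

For two equal groups, power = Φ(d·√(n/2) − z_{α}).
d·√(n/2) = 0.33 × √(163/2) = 0.33 × 9.028 = 2.979.
z_β = 2.979 − 1.645 = 1.334.
Power = Φ(1.334) = 0.909.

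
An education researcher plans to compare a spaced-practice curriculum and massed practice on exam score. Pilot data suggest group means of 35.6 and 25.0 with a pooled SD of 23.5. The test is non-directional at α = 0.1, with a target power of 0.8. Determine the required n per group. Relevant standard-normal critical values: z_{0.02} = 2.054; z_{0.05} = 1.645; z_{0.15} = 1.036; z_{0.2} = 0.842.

Cohen's d = |M₁ − M₂| / SD_pooled = |35.6 − 25.0| / 23.5 = 10.6 / 23.5 = 0.451.
For two independent groups with equal n: n = 2·((z_{α/2} + z_β) / d)².
z_{α/2} + z_β = 1.645 + 0.842 = 2.487.
n = 2 × (2.487 / 0.451)² = 2 × 5.514² = 2 × 30.41 = 60.8.
Round up to the next whole participant.

n = 61 per group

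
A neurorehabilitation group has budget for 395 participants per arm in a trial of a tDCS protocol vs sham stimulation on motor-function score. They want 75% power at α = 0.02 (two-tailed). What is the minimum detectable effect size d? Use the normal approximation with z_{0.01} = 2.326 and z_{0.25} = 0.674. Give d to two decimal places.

d_min ≈ 0.21

For two independent groups of n = 395 each: d_min = (z_{α/2} + z_β)·√(2/n).
z-sum = 2.326 + 0.674 = 3.000.
d_min = 3.000 × √(2/395) = 3.000 × 0.0712 = 0.213.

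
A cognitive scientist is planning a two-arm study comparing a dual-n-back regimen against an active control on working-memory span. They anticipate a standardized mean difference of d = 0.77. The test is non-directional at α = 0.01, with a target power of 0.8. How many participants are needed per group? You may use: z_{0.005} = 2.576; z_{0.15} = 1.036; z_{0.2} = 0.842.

For two independent groups with equal n: n = 2·((z_{α/2} + z_β) / d)².
z_{α/2} + z_β = 2.576 + 0.842 = 3.418.
n = 2 × (3.418 / 0.77)² = 2 × 4.439² = 2 × 19.70 = 39.4.
Round up to the next whole participant.

n = 40 per group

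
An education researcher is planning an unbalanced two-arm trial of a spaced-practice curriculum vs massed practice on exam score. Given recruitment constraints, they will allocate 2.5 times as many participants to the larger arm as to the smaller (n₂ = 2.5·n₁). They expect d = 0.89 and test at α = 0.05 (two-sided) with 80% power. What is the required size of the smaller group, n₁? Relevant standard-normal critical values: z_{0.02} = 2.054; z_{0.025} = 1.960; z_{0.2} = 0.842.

n₁ = 14

With allocation ratio k = n₂/n₁ = 2.5, Var(x̄₁−x̄₂) = σ²(1/n₁ + 1/(k·n₁)) = σ²·(k+1)/(k·n₁).
So n₁ = (1 + 1/k)·((z_{α/2} + z_β)/d)² = 1.400 × (2.802/0.89)².
n₁ = 1.400 × 9.91 = 13.9.
Round up: n₁ = 14, giving n₂ = 2.5 × 14 = 35.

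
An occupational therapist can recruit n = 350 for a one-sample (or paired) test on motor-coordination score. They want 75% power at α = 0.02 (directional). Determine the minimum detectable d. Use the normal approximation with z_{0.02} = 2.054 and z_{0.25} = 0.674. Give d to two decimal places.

d_min ≈ 0.15

For a single sample (or paired design) of n = 350: d_min = (z_{α} + z_β)/√n.
z-sum = 2.054 + 0.674 = 2.728.
d_min = 2.728 / √350 = 2.728 / 18.708 = 0.146.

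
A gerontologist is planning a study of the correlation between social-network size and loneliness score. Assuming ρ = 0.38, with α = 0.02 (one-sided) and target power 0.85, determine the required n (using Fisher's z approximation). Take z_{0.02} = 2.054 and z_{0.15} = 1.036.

Fisher's z: C = ½·ln((1+r)/(1−r)) = ½·ln(2.2258) = 0.4001.
n = ((z_{α} + z_β)/C)² + 3.
(2.054 + 1.036) / 0.4001 = 3.090 / 0.4001 = 7.723.
n = 7.723² + 3 = 59.65 + 3 = 62.6.
Round up.

n = 63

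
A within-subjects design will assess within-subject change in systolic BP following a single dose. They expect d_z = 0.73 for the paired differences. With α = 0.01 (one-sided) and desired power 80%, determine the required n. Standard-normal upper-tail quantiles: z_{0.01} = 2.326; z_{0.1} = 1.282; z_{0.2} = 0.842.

n = 19 pairs

For a paired (one-sample on differences) test: n = ((z_{α} + z_β) / d)².
z_{α} + z_β = 2.326 + 0.842 = 3.168.
n = (3.168 / 0.73)² = 4.340² = 18.83.
Round up.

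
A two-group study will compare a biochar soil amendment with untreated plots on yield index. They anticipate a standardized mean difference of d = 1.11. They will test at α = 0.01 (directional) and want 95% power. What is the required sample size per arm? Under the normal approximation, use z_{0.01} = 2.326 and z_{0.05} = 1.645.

n = 26 per group

For two independent groups with equal n: n = 2·((z_{α} + z_β) / d)².
z_{α} + z_β = 2.326 + 1.645 = 3.971.
n = 2 × (3.971 / 1.11)² = 2 × 3.577² = 2 × 12.80 = 25.6.
Round up to the next whole participant.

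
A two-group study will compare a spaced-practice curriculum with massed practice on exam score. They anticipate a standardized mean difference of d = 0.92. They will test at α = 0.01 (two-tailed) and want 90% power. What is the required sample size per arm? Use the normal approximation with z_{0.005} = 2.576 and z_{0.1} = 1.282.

For two independent groups with equal n: n = 2·((z_{α/2} + z_β) / d)².
z_{α/2} + z_β = 2.576 + 1.282 = 3.858.
n = 2 × (3.858 / 0.92)² = 2 × 4.193² = 2 × 17.59 = 35.2.
Round up to the next whole participant.

n = 36 per group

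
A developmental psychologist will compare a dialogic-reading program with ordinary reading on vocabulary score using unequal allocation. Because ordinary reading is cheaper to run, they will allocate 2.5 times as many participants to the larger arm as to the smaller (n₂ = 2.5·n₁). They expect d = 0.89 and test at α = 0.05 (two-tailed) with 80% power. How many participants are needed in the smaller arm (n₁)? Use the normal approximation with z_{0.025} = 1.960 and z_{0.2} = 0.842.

n₁ = 14

With allocation ratio k = n₂/n₁ = 2.5, Var(x̄₁−x̄₂) = σ²(1/n₁ + 1/(k·n₁)) = σ²·(k+1)/(k·n₁).
So n₁ = (1 + 1/k)·((z_{α/2} + z_β)/d)² = 1.400 × (2.802/0.89)².
n₁ = 1.400 × 9.91 = 13.9.
Round up: n₁ = 14, giving n₂ = 2.5 × 14 = 35.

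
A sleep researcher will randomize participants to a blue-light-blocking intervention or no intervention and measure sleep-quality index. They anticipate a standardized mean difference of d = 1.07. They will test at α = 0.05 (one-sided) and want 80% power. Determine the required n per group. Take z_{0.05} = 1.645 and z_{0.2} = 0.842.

For two independent groups with equal n: n = 2·((z_{α} + z_β) / d)².
z_{α} + z_β = 1.645 + 0.842 = 2.487.
n = 2 × (2.487 / 1.07)² = 2 × 2.324² = 2 × 5.40 = 10.8.
Round up to the next whole participant.

n = 11 per group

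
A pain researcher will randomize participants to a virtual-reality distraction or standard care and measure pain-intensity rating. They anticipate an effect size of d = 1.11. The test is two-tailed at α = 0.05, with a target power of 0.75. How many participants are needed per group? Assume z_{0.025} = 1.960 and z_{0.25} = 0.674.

n = 12 per group

For two independent groups with equal n: n = 2·((z_{α/2} + z_β) / d)².
z_{α/2} + z_β = 1.960 + 0.674 = 2.634.
n = 2 × (2.634 / 1.11)² = 2 × 2.373² = 2 × 5.63 = 11.3.
Round up to the next whole participant.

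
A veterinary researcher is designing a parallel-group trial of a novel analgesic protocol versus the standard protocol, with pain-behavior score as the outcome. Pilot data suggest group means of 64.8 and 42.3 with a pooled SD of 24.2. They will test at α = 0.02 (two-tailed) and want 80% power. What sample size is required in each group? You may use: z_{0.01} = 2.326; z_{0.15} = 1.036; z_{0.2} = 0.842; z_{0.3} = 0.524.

Cohen's d = |M₁ − M₂| / SD_pooled = |64.8 − 42.3| / 24.2 = 22.5 / 24.2 = 0.930.
For two independent groups with equal n: n = 2·((z_{α/2} + z_β) / d)².
z_{α/2} + z_β = 2.326 + 0.842 = 3.168.
n = 2 × (3.168 / 0.930)² = 2 × 3.406² = 2 × 11.60 = 23.2.
Round up to the next whole participant.

n = 24 per group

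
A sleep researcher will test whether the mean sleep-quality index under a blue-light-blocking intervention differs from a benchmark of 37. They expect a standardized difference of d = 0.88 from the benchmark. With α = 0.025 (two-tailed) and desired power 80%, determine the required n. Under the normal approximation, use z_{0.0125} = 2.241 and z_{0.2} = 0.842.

For a one-sample test: n = ((z_{α/2} + z_β) / d)².
z_{α/2} + z_β = 2.241 + 0.842 = 3.083.
n = (3.083 / 0.88)² = 3.503² = 12.27.
Round up.

n = 13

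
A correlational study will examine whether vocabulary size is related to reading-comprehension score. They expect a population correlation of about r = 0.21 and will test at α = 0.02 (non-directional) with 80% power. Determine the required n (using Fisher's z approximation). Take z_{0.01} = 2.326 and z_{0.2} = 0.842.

Fisher's z: C = ½·ln((1+r)/(1−r)) = ½·ln(1.5316) = 0.2132.
n = ((z_{α/2} + z_β)/C)² + 3.
(2.326 + 0.842) / 0.2132 = 3.168 / 0.2132 = 14.859.
n = 14.859² + 3 = 220.80 + 3 = 223.8.
Round up.

n = 224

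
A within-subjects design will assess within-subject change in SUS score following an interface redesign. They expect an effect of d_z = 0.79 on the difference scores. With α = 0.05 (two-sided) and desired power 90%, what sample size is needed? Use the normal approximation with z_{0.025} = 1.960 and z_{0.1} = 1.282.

n = 17 pairs

For a paired (one-sample on differences) test: n = ((z_{α/2} + z_β) / d)².
z_{α/2} + z_β = 1.960 + 1.282 = 3.242.
n = (3.242 / 0.79)² = 4.104² = 16.84.
Round up.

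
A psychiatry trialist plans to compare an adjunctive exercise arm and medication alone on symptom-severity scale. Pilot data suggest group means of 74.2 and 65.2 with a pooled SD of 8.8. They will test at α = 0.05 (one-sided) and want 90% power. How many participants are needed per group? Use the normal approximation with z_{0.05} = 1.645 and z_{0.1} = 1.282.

n = 17 per group

Cohen's d = |M₁ − M₂| / SD_pooled = |74.2 − 65.2| / 8.8 = 9.0 / 8.8 = 1.023.
For two independent groups with equal n: n = 2·((z_{α} + z_β) / d)².
z_{α} + z_β = 1.645 + 1.282 = 2.927.
n = 2 × (2.927 / 1.023)² = 2 × 2.861² = 2 × 8.19 = 16.4.
Round up to the next whole participant.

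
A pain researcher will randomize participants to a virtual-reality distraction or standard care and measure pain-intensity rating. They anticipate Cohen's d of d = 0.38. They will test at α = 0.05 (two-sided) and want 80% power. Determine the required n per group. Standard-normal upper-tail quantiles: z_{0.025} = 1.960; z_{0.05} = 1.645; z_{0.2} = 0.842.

n = 109 per group

For two independent groups with equal n: n = 2·((z_{α/2} + z_β) / d)².
z_{α/2} + z_β = 1.960 + 0.842 = 2.802.
n = 2 × (2.802 / 0.38)² = 2 × 7.374² = 2 × 54.37 = 108.7.
Round up to the next whole participant.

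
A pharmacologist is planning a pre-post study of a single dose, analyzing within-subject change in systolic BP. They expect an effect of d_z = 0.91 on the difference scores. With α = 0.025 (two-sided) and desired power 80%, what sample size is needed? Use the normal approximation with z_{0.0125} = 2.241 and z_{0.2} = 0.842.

n = 12 pairs

For a paired (one-sample on differences) test: n = ((z_{α/2} + z_β) / d)².
z_{α/2} + z_β = 2.241 + 0.842 = 3.083.
n = (3.083 / 0.91)² = 3.388² = 11.48.
Round up.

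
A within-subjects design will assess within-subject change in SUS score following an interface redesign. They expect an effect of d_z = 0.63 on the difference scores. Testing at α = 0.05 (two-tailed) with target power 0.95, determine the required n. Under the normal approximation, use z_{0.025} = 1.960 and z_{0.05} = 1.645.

n = 33 pairs

For a paired (one-sample on differences) test: n = ((z_{α/2} + z_β) / d)².
z_{α/2} + z_β = 1.960 + 1.645 = 3.605.
n = (3.605 / 0.63)² = 5.722² = 32.74.
Round up.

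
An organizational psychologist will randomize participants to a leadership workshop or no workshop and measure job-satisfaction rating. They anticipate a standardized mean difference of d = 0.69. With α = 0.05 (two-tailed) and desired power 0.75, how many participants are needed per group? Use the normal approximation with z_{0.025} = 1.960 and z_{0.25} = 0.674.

n = 30 per group

For two independent groups with equal n: n = 2·((z_{α/2} + z_β) / d)².
z_{α/2} + z_β = 1.960 + 0.674 = 2.634.
n = 2 × (2.634 / 0.69)² = 2 × 3.817² = 2 × 14.57 = 29.1.
Round up to the next whole participant.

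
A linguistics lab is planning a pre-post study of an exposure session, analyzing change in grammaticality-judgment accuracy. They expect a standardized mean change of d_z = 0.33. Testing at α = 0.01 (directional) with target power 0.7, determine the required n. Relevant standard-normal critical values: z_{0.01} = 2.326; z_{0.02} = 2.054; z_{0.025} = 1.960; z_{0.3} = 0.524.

n = 75 pairs

For a paired (one-sample on differences) test: n = ((z_{α} + z_β) / d)².
z_{α} + z_β = 2.326 + 0.524 = 2.850.
n = (2.850 / 0.33)² = 8.636² = 74.59.
Round up.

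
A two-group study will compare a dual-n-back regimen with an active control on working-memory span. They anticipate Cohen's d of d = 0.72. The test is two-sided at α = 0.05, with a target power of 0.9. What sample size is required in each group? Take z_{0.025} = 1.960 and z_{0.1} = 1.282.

n = 41 per group

For two independent groups with equal n: n = 2·((z_{α/2} + z_β) / d)².
z_{α/2} + z_β = 1.960 + 1.282 = 3.242.
n = 2 × (3.242 / 0.72)² = 2 × 4.503² = 2 × 20.28 = 40.6.
Round up to the next whole participant.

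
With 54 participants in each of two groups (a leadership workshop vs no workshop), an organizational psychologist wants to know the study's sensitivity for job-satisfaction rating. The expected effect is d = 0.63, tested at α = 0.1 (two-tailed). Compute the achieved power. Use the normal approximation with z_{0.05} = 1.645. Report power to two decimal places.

For two equal groups, power = Φ(d·√(n/2) − z_{α/2}).
d·√(n/2) = 0.63 × √(54/2) = 0.63 × 5.196 = 3.274.
z_β = 3.274 − 1.645 = 1.629.
Power = Φ(1.629) = 0.948.

power ≈ 0.95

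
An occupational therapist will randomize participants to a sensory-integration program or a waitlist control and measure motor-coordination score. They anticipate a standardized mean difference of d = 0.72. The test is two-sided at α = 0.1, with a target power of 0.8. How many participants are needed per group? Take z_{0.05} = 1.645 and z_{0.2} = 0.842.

n = 24 per group

For two independent groups with equal n: n = 2·((z_{α/2} + z_β) / d)².
z_{α/2} + z_β = 1.645 + 0.842 = 2.487.
n = 2 × (2.487 / 0.72)² = 2 × 3.454² = 2 × 11.93 = 23.9.
Round up to the next whole participant.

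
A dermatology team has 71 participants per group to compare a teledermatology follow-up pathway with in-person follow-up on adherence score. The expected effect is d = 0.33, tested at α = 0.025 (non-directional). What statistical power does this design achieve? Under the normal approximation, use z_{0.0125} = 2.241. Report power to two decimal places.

power ≈ 0.39

For two equal groups, power = Φ(d·√(n/2) − z_{α/2}).
d·√(n/2) = 0.33 × √(71/2) = 0.33 × 5.958 = 1.966.
z_β = 1.966 − 2.241 = -0.275.
Power = Φ(-0.275) = 0.392.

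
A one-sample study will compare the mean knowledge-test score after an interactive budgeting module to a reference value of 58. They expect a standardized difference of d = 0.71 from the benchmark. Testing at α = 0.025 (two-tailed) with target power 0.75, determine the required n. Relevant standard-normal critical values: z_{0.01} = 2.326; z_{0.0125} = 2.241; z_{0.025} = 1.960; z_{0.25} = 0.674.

For a one-sample test: n = ((z_{α/2} + z_β) / d)².
z_{α/2} + z_β = 2.241 + 0.674 = 2.915.
n = (2.915 / 0.71)² = 4.106² = 16.86.
Round up.

n = 17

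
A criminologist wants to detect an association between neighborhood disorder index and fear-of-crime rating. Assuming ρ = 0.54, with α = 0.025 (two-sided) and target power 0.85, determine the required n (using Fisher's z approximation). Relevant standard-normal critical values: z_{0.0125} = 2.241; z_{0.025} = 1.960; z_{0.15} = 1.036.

n = 33

Fisher's z: C = ½·ln((1+r)/(1−r)) = ½·ln(3.3478) = 0.6042.
n = ((z_{α/2} + z_β)/C)² + 3.
(2.241 + 1.036) / 0.6042 = 3.277 / 0.6042 = 5.424.
n = 5.424² + 3 = 29.42 + 3 = 32.4.
Round up.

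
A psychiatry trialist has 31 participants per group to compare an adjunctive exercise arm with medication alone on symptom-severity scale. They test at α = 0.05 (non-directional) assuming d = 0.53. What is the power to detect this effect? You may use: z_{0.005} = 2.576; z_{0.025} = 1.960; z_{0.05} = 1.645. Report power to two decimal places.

For two equal groups, power = Φ(d·√(n/2) − z_{α/2}).
d·√(n/2) = 0.53 × √(31/2) = 0.53 × 3.937 = 2.087.
z_β = 2.087 − 1.960 = 0.127.
Power = Φ(0.127) = 0.550.

power ≈ 0.55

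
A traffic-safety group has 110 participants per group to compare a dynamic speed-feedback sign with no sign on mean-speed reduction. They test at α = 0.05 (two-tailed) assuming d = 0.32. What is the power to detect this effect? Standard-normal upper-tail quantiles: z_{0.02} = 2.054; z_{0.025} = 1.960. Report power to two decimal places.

For two equal groups, power = Φ(d·√(n/2) − z_{α/2}).
d·√(n/2) = 0.32 × √(110/2) = 0.32 × 7.416 = 2.373.
z_β = 2.373 − 1.960 = 0.413.
Power = Φ(0.413) = 0.660.

power ≈ 0.66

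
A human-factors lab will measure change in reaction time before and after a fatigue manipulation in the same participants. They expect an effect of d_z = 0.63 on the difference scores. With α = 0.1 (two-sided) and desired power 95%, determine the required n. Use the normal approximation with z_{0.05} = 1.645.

For a paired (one-sample on differences) test: n = ((z_{α/2} + z_β) / d)².
z_{α/2} + z_β = 1.645 + 1.645 = 3.290.
n = (3.290 / 0.63)² = 5.222² = 27.27.
Round up.

n = 28 pairs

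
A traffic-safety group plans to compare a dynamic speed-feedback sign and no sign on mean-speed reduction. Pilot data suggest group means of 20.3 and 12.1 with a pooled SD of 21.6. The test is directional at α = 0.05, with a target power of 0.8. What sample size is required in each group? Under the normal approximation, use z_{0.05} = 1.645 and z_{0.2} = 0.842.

Cohen's d = |M₁ − M₂| / SD_pooled = |20.3 − 12.1| / 21.6 = 8.2 / 21.6 = 0.380.
For two independent groups with equal n: n = 2·((z_{α} + z_β) / d)².
z_{α} + z_β = 1.645 + 0.842 = 2.487.
n = 2 × (2.487 / 0.380)² = 2 × 6.545² = 2 × 42.83 = 85.7.
Round up to the next whole participant.

n = 86 per group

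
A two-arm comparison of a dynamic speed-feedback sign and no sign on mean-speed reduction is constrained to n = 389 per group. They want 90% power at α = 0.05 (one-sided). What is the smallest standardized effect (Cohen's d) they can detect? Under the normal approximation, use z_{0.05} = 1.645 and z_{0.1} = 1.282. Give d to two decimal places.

d_min ≈ 0.21

For two independent groups of n = 389 each: d_min = (z_{α} + z_β)·√(2/n).
z-sum = 1.645 + 1.282 = 2.927.
d_min = 2.927 × √(2/389) = 2.927 × 0.0717 = 0.210.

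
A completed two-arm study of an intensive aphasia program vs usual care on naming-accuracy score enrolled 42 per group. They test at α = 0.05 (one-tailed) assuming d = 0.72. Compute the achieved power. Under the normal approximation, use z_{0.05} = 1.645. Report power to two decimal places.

For two equal groups, power = Φ(d·√(n/2) − z_{α}).
d·√(n/2) = 0.72 × √(42/2) = 0.72 × 4.583 = 3.299.
z_β = 3.299 − 1.645 = 1.654.
Power = Φ(1.654) = 0.951.

power ≈ 0.95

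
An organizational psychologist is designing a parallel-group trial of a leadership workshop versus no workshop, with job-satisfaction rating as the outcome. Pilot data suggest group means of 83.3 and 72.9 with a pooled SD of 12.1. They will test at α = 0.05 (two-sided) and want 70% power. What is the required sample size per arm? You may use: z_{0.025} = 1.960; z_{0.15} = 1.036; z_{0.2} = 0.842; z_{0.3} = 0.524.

Cohen's d = |M₁ − M₂| / SD_pooled = |83.3 − 72.9| / 12.1 = 10.4 / 12.1 = 0.860.
For two independent groups with equal n: n = 2·((z_{α/2} + z_β) / d)².
z_{α/2} + z_β = 1.960 + 0.524 = 2.484.
n = 2 × (2.484 / 0.860)² = 2 × 2.888² = 2 × 8.34 = 16.7.
Round up to the next whole participant.

n = 17 per group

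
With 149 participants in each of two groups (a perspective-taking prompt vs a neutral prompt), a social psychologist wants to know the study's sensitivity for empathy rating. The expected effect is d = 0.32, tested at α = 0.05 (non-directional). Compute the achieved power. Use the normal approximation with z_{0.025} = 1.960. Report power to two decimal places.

power ≈ 0.79

For two equal groups, power = Φ(d·√(n/2) − z_{α/2}).
d·√(n/2) = 0.32 × √(149/2) = 0.32 × 8.631 = 2.762.
z_β = 2.762 − 1.960 = 0.802.
Power = Φ(0.802) = 0.789.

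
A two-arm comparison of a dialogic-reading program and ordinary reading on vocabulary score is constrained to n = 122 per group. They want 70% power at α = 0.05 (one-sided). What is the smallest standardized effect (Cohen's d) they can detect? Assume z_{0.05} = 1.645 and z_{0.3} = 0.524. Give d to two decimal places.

d_min ≈ 0.28

For two independent groups of n = 122 each: d_min = (z_{α} + z_β)·√(2/n).
z-sum = 1.645 + 0.524 = 2.169.
d_min = 2.169 × √(2/122) = 2.169 × 0.1280 = 0.278.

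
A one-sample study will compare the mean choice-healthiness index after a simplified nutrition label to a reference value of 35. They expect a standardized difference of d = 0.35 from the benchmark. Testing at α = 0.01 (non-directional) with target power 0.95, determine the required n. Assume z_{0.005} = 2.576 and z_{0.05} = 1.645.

n = 146

For a one-sample test: n = ((z_{α/2} + z_β) / d)².
z_{α/2} + z_β = 2.576 + 1.645 = 4.221.
n = (4.221 / 0.35)² = 12.060² = 145.44.
Round up.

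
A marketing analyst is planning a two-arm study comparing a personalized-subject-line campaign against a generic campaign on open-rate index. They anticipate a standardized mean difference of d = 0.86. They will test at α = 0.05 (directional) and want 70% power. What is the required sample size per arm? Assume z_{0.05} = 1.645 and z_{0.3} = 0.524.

For two independent groups with equal n: n = 2·((z_{α} + z_β) / d)².
z_{α} + z_β = 1.645 + 0.524 = 2.169.
n = 2 × (2.169 / 0.86)² = 2 × 2.522² = 2 × 6.36 = 12.7.
Round up to the next whole participant.

n = 13 per group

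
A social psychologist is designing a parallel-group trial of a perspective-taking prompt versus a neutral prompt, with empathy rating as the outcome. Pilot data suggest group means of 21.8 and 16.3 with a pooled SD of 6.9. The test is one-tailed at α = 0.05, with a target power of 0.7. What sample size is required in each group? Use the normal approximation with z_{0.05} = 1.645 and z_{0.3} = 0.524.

n = 15 per group

Cohen's d = |M₁ − M₂| / SD_pooled = |21.8 − 16.3| / 6.9 = 5.5 / 6.9 = 0.797.
For two independent groups with equal n: n = 2·((z_{α} + z_β) / d)².
z_{α} + z_β = 1.645 + 0.524 = 2.169.
n = 2 × (2.169 / 0.797)² = 2 × 2.721² = 2 × 7.41 = 14.8.
Round up to the next whole participant.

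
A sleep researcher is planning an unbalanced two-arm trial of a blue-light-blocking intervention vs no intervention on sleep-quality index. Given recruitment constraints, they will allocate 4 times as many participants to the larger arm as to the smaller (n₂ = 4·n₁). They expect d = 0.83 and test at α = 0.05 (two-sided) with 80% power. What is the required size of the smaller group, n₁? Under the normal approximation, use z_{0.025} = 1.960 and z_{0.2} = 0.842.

n₁ = 15

With allocation ratio k = n₂/n₁ = 4, Var(x̄₁−x̄₂) = σ²(1/n₁ + 1/(k·n₁)) = σ²·(k+1)/(k·n₁).
So n₁ = (1 + 1/k)·((z_{α/2} + z_β)/d)² = 1.250 × (2.802/0.83)².
n₁ = 1.250 × 11.40 = 14.2.
Round up: n₁ = 15, giving n₂ = 4 × 15 = 60.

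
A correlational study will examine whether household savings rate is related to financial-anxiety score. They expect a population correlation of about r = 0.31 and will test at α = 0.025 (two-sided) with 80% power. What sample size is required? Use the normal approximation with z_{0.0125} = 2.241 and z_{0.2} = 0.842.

n = 96

Fisher's z: C = ½·ln((1+r)/(1−r)) = ½·ln(1.8986) = 0.3205.
n = ((z_{α/2} + z_β)/C)² + 3.
(2.241 + 0.842) / 0.3205 = 3.083 / 0.3205 = 9.619.
n = 9.619² + 3 = 92.53 + 3 = 95.5.
Round up.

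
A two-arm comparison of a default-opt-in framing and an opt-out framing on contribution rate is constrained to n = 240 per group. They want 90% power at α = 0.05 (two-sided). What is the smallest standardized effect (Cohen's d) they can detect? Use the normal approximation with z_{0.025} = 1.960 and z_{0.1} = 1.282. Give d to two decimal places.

For two independent groups of n = 240 each: d_min = (z_{α/2} + z_β)·√(2/n).
z-sum = 1.960 + 1.282 = 3.242.
d_min = 3.242 × √(2/240) = 3.242 × 0.0913 = 0.296.

d_min ≈ 0.30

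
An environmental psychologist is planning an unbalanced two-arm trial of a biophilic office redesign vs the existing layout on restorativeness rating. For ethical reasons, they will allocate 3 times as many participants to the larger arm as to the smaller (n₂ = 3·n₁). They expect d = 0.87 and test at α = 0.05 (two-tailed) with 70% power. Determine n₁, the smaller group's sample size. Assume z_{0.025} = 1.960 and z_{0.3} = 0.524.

With allocation ratio k = n₂/n₁ = 3, Var(x̄₁−x̄₂) = σ²(1/n₁ + 1/(k·n₁)) = σ²·(k+1)/(k·n₁).
So n₁ = (1 + 1/k)·((z_{α/2} + z_β)/d)² = 1.333 × (2.484/0.87)².
n₁ = 1.333 × 8.15 = 10.9.
Round up: n₁ = 11, giving n₂ = 3 × 11 = 33.

n₁ = 11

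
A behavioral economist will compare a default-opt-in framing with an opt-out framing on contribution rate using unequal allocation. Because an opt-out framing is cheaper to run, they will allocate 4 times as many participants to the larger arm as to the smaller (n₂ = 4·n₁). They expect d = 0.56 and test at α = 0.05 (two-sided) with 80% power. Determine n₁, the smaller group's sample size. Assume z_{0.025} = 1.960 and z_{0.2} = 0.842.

n₁ = 32

With allocation ratio k = n₂/n₁ = 4, Var(x̄₁−x̄₂) = σ²(1/n₁ + 1/(k·n₁)) = σ²·(k+1)/(k·n₁).
So n₁ = (1 + 1/k)·((z_{α/2} + z_β)/d)² = 1.250 × (2.802/0.56)².
n₁ = 1.250 × 25.04 = 31.3.
Round up: n₁ = 32, giving n₂ = 4 × 32 = 128.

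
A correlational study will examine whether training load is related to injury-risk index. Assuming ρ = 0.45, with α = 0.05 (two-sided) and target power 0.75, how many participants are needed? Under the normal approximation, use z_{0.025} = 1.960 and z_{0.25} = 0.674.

Fisher's z: C = ½·ln((1+r)/(1−r)) = ½·ln(2.6364) = 0.4847.
n = ((z_{α/2} + z_β)/C)² + 3.
(1.960 + 0.674) / 0.4847 = 2.634 / 0.4847 = 5.434.
n = 5.434² + 3 = 29.53 + 3 = 32.5.
Round up.

n = 33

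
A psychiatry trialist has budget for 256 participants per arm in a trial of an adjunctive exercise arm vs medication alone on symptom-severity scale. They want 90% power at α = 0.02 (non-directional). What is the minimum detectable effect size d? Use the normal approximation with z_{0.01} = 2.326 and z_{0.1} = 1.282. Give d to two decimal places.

For two independent groups of n = 256 each: d_min = (z_{α/2} + z_β)·√(2/n).
z-sum = 2.326 + 1.282 = 3.608.
d_min = 3.608 × √(2/256) = 3.608 × 0.0884 = 0.319.

d_min ≈ 0.32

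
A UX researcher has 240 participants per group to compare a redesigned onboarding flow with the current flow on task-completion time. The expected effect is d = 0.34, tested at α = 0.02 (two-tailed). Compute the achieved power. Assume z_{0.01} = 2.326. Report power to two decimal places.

power ≈ 0.92

For two equal groups, power = Φ(d·√(n/2) − z_{α/2}).
d·√(n/2) = 0.34 × √(240/2) = 0.34 × 10.954 = 3.725.
z_β = 3.725 − 2.326 = 1.399.
Power = Φ(1.399) = 0.919.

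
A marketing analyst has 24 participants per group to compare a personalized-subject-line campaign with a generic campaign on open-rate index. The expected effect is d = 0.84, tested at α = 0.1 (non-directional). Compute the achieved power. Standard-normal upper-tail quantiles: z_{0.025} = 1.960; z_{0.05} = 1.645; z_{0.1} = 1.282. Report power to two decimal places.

For two equal groups, power = Φ(d·√(n/2) − z_{α/2}).
d·√(n/2) = 0.84 × √(24/2) = 0.84 × 3.464 = 2.910.
z_β = 2.910 − 1.645 = 1.265.
Power = Φ(1.265) = 0.897.

power ≈ 0.90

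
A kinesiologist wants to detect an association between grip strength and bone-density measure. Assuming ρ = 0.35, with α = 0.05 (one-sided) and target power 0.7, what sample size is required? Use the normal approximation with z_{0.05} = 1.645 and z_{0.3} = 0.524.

n = 39

Fisher's z: C = ½·ln((1+r)/(1−r)) = ½·ln(2.0769) = 0.3654.
n = ((z_{α} + z_β)/C)² + 3.
(1.645 + 0.524) / 0.3654 = 2.169 / 0.3654 = 5.936.
n = 5.936² + 3 = 35.24 + 3 = 38.2.
Round up.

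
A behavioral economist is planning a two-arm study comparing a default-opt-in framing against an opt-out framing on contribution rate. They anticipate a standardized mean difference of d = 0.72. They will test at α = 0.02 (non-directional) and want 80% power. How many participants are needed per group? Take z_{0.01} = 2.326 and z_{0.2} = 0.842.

For two independent groups with equal n: n = 2·((z_{α/2} + z_β) / d)².
z_{α/2} + z_β = 2.326 + 0.842 = 3.168.
n = 2 × (3.168 / 0.72)² = 2 × 4.400² = 2 × 19.36 = 38.7.
Round up to the next whole participant.

n = 39 per group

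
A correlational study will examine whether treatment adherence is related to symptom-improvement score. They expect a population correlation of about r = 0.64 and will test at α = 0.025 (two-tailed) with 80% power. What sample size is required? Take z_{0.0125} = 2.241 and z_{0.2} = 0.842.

Fisher's z: C = ½·ln((1+r)/(1−r)) = ½·ln(4.5556) = 0.7582.
n = ((z_{α/2} + z_β)/C)² + 3.
(2.241 + 0.842) / 0.7582 = 3.083 / 0.7582 = 4.066.
n = 4.066² + 3 = 16.53 + 3 = 19.5.
Round up.

n = 20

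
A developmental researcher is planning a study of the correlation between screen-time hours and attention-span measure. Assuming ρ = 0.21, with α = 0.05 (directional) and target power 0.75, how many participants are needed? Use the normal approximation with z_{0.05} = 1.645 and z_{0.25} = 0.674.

Fisher's z: C = ½·ln((1+r)/(1−r)) = ½·ln(1.5316) = 0.2132.
n = ((z_{α} + z_β)/C)² + 3.
(1.645 + 0.674) / 0.2132 = 2.319 / 0.2132 = 10.877.
n = 10.877² + 3 = 118.31 + 3 = 121.3.
Round up.

n = 122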